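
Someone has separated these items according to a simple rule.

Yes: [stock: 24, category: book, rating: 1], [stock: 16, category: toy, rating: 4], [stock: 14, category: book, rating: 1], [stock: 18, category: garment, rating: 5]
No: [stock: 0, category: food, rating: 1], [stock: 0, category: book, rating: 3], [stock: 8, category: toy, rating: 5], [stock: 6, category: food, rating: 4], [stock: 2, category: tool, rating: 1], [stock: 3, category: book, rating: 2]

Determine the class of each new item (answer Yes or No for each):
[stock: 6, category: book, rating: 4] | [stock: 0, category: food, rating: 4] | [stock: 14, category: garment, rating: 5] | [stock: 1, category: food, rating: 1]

No, No, Yes, No

The distinguishing property — stock ≥ 14 — holds for all the 'Yes' cases and none of the 'No' cases.
[stock: 6, category: book, rating: 4] — stock = 6, hence No. [stock: 0, category: food, rating: 4] — stock = 0, hence No. [stock: 14, category: garment, rating: 5] — stock = 14, hence Yes. [stock: 1, category: food, rating: 1] — stock = 1, hence No.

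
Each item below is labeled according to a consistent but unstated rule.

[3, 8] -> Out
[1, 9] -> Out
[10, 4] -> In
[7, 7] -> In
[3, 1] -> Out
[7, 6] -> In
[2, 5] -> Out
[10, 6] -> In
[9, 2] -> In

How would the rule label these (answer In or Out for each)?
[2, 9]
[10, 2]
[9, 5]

Out, In, In

The simplest hypothesis consistent with all the labels is: first ≥ 4.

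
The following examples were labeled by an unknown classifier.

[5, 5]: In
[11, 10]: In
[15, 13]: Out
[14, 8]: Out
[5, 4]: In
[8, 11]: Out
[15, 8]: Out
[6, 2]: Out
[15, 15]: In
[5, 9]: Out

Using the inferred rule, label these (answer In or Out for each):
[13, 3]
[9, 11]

Out, Out

The pattern is that an item is 'In' exactly when: |first − second| ≤ 1.
[13, 3]: |13−3| = 10 — fails this test, so Out.
[9, 11]: |9−11| = 2 — fails this test, so Out.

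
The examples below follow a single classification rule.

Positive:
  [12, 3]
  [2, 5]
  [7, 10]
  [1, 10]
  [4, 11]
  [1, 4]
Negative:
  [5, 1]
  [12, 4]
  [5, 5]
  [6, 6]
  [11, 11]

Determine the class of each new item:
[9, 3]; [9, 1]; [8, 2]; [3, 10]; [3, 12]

Negative, Negative, Negative, Positive, Positive

Looking at the examples, the only property every 'Positive' case has and every 'Negative' case lacks is: sum is odd.
[9, 3]: 9+3 = 12, fails this test → Negative. [9, 1]: 9+1 = 10, fails this test → Negative. [8, 2]: 8+2 = 10, fails this test → Negative. [3, 10]: 3+10 = 13, passes → Positive. [3, 12]: 3+12 = 15, passes → Positive.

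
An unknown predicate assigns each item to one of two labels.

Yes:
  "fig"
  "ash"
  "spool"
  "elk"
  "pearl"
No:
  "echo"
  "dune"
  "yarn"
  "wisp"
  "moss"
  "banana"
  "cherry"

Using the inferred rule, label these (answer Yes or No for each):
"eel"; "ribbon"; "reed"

Checking candidate rules against both groups, what survives is: odd length.
"eel": Yes (length 3). "ribbon": No (length 6). "reed": No (length 4).

Yes, No, No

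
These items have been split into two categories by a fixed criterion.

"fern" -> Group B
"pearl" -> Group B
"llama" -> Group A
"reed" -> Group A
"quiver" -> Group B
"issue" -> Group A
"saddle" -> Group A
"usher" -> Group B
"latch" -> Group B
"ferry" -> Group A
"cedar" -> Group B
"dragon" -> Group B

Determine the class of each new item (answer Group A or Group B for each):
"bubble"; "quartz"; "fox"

Group A, Group B, Group B

The simplest hypothesis consistent with all the labels is: has a double letter.
Group A: "bubble", since 'bb' doubled.
Group B: "quartz", since no doubled letter.
Group B: "fox", since no doubled letter.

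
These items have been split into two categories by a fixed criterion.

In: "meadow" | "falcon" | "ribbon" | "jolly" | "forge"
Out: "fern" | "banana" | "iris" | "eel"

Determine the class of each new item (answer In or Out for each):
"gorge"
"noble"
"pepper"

Every 'In' example satisfies: contains 'o'. None of the 'Out' examples do.

In, In, Out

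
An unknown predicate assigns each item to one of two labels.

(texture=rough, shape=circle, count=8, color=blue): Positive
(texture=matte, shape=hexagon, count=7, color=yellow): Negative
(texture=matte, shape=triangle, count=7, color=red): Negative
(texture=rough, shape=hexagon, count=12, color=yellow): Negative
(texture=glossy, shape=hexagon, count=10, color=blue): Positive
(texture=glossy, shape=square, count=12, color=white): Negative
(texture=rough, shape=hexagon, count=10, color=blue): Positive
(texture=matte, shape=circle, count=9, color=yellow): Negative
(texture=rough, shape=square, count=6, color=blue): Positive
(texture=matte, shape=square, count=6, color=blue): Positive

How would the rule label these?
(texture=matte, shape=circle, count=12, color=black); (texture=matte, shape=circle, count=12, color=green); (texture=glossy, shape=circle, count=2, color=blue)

Comparing the two groups points to one rule — color is blue.
(texture=matte, shape=circle, count=12, color=black): color is black, doesn't qualify → Negative. (texture=matte, shape=circle, count=12, color=green): color is green, doesn't qualify → Negative. (texture=glossy, shape=circle, count=2, color=blue): color is blue, checks out → Positive.

Negative, Negative, Positive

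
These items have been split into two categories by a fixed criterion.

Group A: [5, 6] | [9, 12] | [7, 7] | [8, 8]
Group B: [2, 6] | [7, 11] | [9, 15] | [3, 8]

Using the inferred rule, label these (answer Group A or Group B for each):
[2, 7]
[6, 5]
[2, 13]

The classifier is using: |first − second| ≤ 3.
Group B: [2, 7], since |2−7| = 5.
Group A: [6, 5], since |6−5| = 1.
Group B: [2, 13], since |2−13| = 11.

Group B, Group A, Group B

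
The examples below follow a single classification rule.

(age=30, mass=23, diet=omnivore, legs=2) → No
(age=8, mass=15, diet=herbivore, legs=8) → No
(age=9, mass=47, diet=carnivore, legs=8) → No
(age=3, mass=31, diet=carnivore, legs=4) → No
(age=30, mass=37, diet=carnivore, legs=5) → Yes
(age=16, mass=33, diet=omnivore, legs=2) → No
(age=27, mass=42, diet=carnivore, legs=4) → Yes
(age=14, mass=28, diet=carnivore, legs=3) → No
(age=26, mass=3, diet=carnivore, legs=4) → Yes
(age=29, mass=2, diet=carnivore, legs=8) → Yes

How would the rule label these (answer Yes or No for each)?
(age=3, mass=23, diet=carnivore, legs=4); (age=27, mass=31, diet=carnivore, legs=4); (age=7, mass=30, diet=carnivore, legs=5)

A rule that fits every label: diet is carnivore AND age ≥ 16 — true of each 'Yes' example, false of each 'No' one.
(age=3, mass=23, diet=carnivore, legs=4): diet is carnivore, age = 3, fails this test → No. (age=27, mass=31, diet=carnivore, legs=4): diet is carnivore, age = 27, qualifies → Yes. (age=7, mass=30, diet=carnivore, legs=5): diet is carnivore, age = 7, fails this test → No.

No, Yes, No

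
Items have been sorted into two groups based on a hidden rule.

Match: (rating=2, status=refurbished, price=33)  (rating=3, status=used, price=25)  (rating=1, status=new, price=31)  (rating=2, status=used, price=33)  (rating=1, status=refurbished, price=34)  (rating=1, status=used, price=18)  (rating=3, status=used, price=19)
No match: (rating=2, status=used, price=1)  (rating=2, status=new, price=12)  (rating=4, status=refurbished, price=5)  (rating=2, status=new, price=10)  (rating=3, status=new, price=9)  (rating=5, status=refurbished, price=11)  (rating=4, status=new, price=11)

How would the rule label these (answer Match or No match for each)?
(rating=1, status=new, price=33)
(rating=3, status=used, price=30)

All 'Match' examples share one property — price ≥ 18 — and every 'No match' example lacks it.
(rating=1, status=new, price=33): Match (price = 33). (rating=3, status=used, price=30): Match (price = 30).

Match, Match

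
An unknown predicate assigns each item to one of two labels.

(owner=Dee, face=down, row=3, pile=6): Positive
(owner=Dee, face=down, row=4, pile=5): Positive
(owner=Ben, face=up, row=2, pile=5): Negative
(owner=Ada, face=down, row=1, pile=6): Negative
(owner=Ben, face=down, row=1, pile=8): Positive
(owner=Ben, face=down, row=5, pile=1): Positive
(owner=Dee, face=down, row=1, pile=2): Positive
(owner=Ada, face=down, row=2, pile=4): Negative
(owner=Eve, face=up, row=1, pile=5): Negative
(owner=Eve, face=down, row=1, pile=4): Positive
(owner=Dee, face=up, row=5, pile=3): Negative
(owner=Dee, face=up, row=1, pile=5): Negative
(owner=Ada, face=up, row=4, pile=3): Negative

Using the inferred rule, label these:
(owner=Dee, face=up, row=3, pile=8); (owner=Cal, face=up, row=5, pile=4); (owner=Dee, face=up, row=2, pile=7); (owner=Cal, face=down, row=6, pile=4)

One predicate separates the groups cleanly: owner is not Ada AND face is down.
(owner=Dee, face=up, row=3, pile=8): owner is Dee, face is up — fails this test, so Negative. (owner=Cal, face=up, row=5, pile=4): owner is Cal, face is up — fails this test, so Negative. (owner=Dee, face=up, row=2, pile=7): owner is Dee, face is up — fails this test, so Negative. (owner=Cal, face=down, row=6, pile=4): owner is Cal, face is down — checks out, so Positive.

Negative, Negative, Negative, Positive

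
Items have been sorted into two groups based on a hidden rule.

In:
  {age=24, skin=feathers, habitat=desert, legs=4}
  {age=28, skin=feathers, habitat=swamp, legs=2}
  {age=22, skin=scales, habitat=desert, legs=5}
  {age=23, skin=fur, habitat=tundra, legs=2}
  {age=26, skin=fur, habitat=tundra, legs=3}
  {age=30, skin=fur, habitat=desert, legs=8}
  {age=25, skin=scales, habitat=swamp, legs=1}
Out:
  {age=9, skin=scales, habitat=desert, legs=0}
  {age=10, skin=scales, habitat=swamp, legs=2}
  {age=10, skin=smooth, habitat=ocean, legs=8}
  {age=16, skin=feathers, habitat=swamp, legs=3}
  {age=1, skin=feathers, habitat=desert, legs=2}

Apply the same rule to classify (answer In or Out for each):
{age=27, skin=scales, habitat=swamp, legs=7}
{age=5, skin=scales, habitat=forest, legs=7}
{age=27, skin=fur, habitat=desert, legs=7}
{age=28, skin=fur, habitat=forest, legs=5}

In, Out, In, In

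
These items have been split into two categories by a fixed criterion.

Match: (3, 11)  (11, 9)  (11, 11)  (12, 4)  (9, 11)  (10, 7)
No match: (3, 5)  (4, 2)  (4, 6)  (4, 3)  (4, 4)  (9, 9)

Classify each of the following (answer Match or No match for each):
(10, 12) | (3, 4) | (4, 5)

Match, No match, No match

The common property of the 'Match' items is: max ≥ 10. No 'No match' item has it.
(10, 12): max 12 — meets the rule, so Match.
(3, 4): max 4 — does not pass, so No match.
(4, 5): max 5 — does not pass, so No match.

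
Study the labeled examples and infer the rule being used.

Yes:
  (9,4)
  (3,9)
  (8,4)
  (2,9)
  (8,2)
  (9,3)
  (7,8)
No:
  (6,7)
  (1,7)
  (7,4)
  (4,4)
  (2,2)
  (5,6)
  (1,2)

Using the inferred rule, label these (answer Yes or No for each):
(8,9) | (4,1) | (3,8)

The distinguishing property — max ≥ 8 — holds for all the 'Yes' cases and none of the 'No' cases.
(8,9): Yes (max 9). (4,1): No (max 4). (3,8): Yes (max 8).

Yes, No, Yes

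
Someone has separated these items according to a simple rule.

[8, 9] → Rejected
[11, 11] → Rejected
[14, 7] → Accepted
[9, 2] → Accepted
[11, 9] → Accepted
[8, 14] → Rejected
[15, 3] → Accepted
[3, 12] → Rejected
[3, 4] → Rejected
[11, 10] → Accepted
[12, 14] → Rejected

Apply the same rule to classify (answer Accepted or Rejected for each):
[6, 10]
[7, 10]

One predicate separates the groups cleanly: first > second.
[6, 10]: 6 < 10, lacks this property → Rejected.
[7, 10]: 7 < 10, lacks this property → Rejected.

Rejected, Rejected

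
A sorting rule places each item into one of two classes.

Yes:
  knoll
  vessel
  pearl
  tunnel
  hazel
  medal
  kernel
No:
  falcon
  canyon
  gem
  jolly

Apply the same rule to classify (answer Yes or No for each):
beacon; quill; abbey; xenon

No, Yes, No, No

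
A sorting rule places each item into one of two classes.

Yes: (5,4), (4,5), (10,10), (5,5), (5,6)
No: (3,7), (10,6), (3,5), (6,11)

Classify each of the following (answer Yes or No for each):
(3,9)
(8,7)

No, Yes

'Yes' ⟺ |first − second| ≤ 1.
(3,9): |3−9| = 6 — does not fit, so No. (8,7): |8−7| = 1 — has this property, so Yes.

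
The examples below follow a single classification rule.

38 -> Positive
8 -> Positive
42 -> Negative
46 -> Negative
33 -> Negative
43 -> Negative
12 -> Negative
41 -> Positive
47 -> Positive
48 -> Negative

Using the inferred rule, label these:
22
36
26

Negative, Negative, Positive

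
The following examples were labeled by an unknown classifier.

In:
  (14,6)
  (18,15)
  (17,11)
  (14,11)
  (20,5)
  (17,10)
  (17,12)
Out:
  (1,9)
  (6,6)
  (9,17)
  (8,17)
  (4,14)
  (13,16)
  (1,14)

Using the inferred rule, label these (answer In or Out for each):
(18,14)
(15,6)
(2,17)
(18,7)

A rule that fits every label: first > second — true of each 'In' example, false of each 'Out' one.

In, In, Out, In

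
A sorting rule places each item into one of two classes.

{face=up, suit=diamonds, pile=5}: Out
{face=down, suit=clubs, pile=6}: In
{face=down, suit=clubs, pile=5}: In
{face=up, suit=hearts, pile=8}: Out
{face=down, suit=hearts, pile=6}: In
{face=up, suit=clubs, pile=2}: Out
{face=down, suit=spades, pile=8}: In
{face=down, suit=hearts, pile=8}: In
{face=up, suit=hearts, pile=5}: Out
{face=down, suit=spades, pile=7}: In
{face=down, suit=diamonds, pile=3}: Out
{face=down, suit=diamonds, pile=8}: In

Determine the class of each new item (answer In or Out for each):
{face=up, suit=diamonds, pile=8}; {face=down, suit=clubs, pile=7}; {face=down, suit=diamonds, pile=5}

The common property of the 'In' items is: face is down AND pile ≥ 5. No 'Out' item has it.

Out, In, In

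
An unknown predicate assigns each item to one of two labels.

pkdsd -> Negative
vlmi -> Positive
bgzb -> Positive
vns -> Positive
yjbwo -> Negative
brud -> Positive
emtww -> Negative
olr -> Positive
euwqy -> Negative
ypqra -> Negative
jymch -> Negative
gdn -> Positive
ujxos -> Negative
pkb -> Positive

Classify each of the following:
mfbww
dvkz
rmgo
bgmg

The simplest hypothesis consistent with all the labels is: length ≤ 4.
mfbww — length 5, hence Negative. dvkz — length 4, hence Positive. rmgo — length 4, hence Positive. bgmg — length 4, hence Positive.

Negative, Positive, Positive, Positive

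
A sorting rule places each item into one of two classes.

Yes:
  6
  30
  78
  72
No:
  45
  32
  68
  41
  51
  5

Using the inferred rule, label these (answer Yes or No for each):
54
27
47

One predicate separates the groups cleanly: multiple of 6.
54: 54 = 6·9, has this property → Yes. 27: 27 = 6·4 + 3, fails the rule → No. 47: 47 = 6·7 + 5, fails the rule → No.

Yes, No, No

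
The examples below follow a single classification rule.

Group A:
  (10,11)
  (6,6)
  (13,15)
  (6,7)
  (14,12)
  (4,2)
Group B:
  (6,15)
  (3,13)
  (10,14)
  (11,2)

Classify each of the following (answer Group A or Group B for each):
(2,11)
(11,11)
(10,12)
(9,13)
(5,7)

Group B, Group A, Group A, Group B, Group A

The distinguishing property — |first − second| ≤ 2 — holds for all the 'Group A' cases and none of the 'Group B' cases.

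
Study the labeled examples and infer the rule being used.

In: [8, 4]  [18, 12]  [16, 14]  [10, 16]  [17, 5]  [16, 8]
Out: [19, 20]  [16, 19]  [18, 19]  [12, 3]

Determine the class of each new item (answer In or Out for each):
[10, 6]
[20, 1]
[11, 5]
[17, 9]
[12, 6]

In, Out, In, In, In

One predicate separates the groups cleanly: sum is even.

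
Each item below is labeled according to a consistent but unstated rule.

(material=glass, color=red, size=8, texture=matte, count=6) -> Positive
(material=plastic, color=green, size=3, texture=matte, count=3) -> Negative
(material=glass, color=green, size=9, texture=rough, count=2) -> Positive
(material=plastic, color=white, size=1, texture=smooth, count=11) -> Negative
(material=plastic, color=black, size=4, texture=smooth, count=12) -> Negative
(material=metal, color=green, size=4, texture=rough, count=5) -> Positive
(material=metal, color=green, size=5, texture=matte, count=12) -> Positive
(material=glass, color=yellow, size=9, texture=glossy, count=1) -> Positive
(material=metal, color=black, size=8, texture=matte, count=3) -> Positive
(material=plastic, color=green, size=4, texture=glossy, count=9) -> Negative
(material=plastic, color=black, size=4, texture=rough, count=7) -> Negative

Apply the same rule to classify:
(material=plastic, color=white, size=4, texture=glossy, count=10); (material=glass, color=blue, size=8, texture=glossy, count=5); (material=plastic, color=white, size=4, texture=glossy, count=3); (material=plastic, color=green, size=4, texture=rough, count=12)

Negative, Positive, Negative, Negative

Looking at the examples, the only property every 'Positive' case has and every 'Negative' case lacks is: material is not plastic.
(material=plastic, color=white, size=4, texture=glossy, count=10) → material is plastic → Negative. (material=glass, color=blue, size=8, texture=glossy, count=5) → material is glass → Positive. (material=plastic, color=white, size=4, texture=glossy, count=3) → material is plastic → Negative. (material=plastic, color=green, size=4, texture=rough, count=12) → material is plastic → Negative.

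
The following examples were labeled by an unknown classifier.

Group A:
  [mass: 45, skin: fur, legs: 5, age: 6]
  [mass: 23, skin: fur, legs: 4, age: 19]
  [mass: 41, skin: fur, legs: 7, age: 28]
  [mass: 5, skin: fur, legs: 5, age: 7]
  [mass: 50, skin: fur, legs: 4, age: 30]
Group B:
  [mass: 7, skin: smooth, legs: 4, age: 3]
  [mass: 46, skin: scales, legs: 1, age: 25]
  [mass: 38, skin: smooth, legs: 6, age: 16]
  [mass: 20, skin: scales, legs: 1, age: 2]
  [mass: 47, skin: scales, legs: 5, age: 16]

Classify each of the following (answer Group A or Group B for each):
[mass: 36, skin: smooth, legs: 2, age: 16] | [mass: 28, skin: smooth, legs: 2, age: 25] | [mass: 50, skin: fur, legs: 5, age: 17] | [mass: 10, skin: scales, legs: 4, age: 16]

Every 'Group A' example satisfies: skin is fur. None of the 'Group B' examples do.

Group B, Group B, Group A, Group B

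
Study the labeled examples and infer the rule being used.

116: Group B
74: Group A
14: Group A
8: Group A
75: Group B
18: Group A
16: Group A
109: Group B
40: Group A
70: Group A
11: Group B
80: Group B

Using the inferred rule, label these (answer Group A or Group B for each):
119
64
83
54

Rule: even AND at most 74. This holds for each 'Group A' example and fails for each 'Group B' one.
119 → 119 is odd, 119 > 74 → Group B. 64 → 64 is even, 64 ≤ 74 → Group A. 83 → 83 is odd, 83 > 74 → Group B. 54 → 54 is even, 54 ≤ 74 → Group A.

Group B, Group A, Group B, Group A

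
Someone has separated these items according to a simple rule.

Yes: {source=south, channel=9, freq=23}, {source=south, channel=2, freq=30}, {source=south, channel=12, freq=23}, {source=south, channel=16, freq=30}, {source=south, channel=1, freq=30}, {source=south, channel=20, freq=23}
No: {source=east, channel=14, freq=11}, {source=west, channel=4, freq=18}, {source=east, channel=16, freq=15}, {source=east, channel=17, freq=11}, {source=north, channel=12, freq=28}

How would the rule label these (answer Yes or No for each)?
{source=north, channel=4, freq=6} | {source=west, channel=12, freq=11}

The simplest hypothesis consistent with all the labels is: source is south.

No, No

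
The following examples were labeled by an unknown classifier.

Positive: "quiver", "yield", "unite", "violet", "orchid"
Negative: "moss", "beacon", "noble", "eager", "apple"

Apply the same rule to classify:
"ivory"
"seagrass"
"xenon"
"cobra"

Positive, Negative, Negative, Negative

Comparing the two groups points to one rule — contains 'i'.
"ivory" → has 'i' → Positive.
"seagrass" → no 'i' → Negative.
"xenon" → no 'i' → Negative.
"cobra" → no 'i' → Negative.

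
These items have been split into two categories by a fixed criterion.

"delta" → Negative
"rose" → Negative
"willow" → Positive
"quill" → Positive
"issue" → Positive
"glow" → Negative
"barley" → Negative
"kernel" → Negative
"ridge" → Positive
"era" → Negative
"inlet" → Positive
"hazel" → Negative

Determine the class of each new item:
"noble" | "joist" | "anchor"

The common property of the 'Positive' items is: contains 'i'. No 'Negative' item has it.
"noble": Negative (no 'i'). "joist": Positive (has 'i'). "anchor": Negative (no 'i').

Negative, Positive, Negative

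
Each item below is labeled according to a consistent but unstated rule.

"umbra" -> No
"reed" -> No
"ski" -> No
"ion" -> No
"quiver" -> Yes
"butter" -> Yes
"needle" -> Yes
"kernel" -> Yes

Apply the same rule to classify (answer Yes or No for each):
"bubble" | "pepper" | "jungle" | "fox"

Yes, Yes, Yes, No

A rule that fits every label: length 6 — true of each 'Yes' example, false of each 'No' one.
"bubble": length 6 — has this property, so Yes.
"pepper": length 6 — has this property, so Yes.
"jungle": length 6 — has this property, so Yes.
"fox": length 3 — lacks this property, so No.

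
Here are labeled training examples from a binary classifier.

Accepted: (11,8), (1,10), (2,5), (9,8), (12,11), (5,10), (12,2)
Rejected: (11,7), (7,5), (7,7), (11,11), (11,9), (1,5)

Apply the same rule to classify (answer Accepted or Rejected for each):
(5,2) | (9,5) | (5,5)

Accepted, Rejected, Rejected

The common property of the 'Accepted' items is: product is even. No 'Rejected' item has it.
(5,2): Accepted (5·2 = 10).
(9,5): Rejected (9·5 = 45).
(5,5): Rejected (5·5 = 25).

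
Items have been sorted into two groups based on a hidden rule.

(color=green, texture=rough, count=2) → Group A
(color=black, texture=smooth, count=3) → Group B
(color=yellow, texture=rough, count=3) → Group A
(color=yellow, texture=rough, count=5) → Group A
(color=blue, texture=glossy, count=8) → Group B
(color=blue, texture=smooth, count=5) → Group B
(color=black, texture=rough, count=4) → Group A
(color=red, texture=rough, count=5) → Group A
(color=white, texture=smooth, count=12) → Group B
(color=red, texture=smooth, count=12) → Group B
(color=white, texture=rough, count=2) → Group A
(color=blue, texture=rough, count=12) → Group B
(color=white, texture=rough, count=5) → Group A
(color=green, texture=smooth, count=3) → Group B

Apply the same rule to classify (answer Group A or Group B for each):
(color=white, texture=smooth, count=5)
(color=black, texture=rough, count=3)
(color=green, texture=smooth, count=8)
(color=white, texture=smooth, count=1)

Group B, Group A, Group B, Group B

Every 'Group A' example satisfies: texture is rough AND count ≤ 5. None of the 'Group B' examples do.
Group B: (color=white, texture=smooth, count=5), since texture is smooth, count = 5.
Group A: (color=black, texture=rough, count=3), since texture is rough, count = 3.
Group B: (color=green, texture=smooth, count=8), since texture is smooth, count = 8.
Group B: (color=white, texture=smooth, count=1), since texture is smooth, count = 1.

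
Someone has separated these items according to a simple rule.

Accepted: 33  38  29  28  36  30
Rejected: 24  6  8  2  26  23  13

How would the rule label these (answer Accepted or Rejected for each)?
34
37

Accepted, Accepted

The rule appears to be: at least 28.
34 — 34 ≥ 28, hence Accepted. 37 — 37 ≥ 28, hence Accepted.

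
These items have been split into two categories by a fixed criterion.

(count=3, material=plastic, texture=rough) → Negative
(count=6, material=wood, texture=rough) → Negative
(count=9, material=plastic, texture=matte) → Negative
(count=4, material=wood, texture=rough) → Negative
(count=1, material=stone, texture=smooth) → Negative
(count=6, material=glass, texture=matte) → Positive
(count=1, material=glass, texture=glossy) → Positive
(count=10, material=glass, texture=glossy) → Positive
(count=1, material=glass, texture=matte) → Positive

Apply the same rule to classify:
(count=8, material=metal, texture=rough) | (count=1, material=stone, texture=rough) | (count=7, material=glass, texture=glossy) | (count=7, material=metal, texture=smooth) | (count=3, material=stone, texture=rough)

The simplest hypothesis consistent with all the labels is: material is glass.
(count=8, material=metal, texture=rough) → material is metal → Negative.
(count=1, material=stone, texture=rough) → material is stone → Negative.
(count=7, material=glass, texture=glossy) → material is glass → Positive.
(count=7, material=metal, texture=smooth) → material is metal → Negative.
(count=3, material=stone, texture=rough) → material is stone → Negative.

Negative, Negative, Positive, Negative, Negative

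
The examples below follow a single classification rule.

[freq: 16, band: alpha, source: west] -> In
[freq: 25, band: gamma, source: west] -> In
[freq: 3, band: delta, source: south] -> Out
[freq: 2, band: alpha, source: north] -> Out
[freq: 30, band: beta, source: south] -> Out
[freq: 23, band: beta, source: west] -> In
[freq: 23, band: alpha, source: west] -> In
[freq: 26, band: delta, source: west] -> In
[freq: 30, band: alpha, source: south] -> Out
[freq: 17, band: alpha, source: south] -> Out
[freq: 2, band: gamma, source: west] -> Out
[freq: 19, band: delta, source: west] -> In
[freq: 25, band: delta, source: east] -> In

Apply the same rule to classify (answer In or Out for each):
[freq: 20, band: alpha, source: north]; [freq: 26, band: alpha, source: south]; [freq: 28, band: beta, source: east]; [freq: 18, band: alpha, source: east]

All 'In' examples share one property — source is not south AND freq ≥ 3 — and every 'Out' example lacks it.
[freq: 20, band: alpha, source: north] — source is north, freq = 20, hence In. [freq: 26, band: alpha, source: south] — source is south, freq = 26, hence Out. [freq: 28, band: beta, source: east] — source is east, freq = 28, hence In. [freq: 18, band: alpha, source: east] — source is east, freq = 18, hence In.

In, Out, In, In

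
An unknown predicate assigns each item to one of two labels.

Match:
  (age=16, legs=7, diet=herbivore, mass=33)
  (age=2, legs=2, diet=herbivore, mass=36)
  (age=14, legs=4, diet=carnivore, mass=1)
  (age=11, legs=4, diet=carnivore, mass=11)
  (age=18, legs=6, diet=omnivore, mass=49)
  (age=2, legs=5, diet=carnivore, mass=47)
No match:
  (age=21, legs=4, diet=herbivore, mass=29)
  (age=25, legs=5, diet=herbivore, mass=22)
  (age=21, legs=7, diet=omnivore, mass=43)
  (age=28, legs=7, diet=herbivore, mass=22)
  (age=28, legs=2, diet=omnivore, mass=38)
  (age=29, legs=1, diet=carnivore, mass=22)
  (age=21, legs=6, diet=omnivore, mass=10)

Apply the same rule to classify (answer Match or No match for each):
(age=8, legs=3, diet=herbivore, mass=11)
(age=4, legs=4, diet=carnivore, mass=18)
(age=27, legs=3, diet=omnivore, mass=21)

A rule that fits every label: age ≤ 18 — true of each 'Match' example, false of each 'No match' one.
(age=8, legs=3, diet=herbivore, mass=11) → age = 8 → Match.
(age=4, legs=4, diet=carnivore, mass=18) → age = 4 → Match.
(age=27, legs=3, diet=omnivore, mass=21) → age = 27 → No match.

Match, Match, No match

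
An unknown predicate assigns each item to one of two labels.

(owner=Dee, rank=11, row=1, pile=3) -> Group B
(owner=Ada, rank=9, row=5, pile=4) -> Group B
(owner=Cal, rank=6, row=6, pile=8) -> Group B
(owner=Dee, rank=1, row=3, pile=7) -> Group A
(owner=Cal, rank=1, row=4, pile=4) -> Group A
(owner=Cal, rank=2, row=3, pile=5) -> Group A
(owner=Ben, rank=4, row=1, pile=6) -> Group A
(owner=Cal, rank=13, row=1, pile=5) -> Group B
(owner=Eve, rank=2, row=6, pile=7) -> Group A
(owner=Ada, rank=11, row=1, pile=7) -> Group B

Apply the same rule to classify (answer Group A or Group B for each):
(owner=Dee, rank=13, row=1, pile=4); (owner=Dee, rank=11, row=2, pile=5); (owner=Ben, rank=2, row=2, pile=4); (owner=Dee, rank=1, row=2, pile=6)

Group B, Group B, Group A, Group A

The pattern is that an item is 'Group A' exactly when: rank ≤ 4.
(owner=Dee, rank=13, row=1, pile=4): rank = 13, doesn't qualify → Group B. (owner=Dee, rank=11, row=2, pile=5): rank = 11, doesn't qualify → Group B. (owner=Ben, rank=2, row=2, pile=4): rank = 2, passes → Group A. (owner=Dee, rank=1, row=2, pile=6): rank = 1, passes → Group A.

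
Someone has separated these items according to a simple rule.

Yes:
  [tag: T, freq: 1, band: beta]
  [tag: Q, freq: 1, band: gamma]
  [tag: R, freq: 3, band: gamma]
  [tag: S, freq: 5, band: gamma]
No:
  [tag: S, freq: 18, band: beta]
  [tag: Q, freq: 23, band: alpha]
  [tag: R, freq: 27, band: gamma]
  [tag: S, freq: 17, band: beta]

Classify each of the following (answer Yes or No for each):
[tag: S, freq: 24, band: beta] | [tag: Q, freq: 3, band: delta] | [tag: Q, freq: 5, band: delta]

The distinguishing property — freq ≤ 5 — holds for all the 'Yes' cases and none of the 'No' cases.
[tag: S, freq: 24, band: beta]: No (freq = 24).
[tag: Q, freq: 3, band: delta]: Yes (freq = 3).
[tag: Q, freq: 5, band: delta]: Yes (freq = 5).

No, Yes, Yes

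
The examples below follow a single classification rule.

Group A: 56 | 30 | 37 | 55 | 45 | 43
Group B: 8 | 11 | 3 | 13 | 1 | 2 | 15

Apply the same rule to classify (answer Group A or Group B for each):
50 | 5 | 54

Group A, Group B, Group A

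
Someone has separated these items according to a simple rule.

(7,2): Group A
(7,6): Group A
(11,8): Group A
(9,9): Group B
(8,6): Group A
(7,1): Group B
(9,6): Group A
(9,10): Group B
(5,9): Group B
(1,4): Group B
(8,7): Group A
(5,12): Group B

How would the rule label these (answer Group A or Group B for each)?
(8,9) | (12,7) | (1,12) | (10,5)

Group B, Group A, Group B, Group A

One predicate separates the groups cleanly: first > second AND sum ≥ 9.
(8,9): 8 < 9, 8+9 = 17 — does not satisfy this, so Group B.
(12,7): 12 > 7, 12+7 = 19 — checks out, so Group A.
(1,12): 1 < 12, 1+12 = 13 — does not satisfy this, so Group B.
(10,5): 10 > 5, 10+5 = 15 — checks out, so Group A.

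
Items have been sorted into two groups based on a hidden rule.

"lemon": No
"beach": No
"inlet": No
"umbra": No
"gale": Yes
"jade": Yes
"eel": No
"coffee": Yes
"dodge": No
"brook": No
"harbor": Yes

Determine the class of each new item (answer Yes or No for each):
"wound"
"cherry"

Checking candidate rules against both groups, what survives is: even length.
"wound": No (length 5). "cherry": Yes (length 6).

No, Yes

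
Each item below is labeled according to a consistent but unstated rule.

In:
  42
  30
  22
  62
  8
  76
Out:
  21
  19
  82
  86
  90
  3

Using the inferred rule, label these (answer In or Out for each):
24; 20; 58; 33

In, In, In, Out

The pattern is that an item is 'In' exactly when: even AND at most 76.
In: 24, since 24 is even, 24 ≤ 76. In: 20, since 20 is even, 20 ≤ 76. In: 58, since 58 is even, 58 ≤ 76. Out: 33, since 33 is odd, 33 ≤ 76.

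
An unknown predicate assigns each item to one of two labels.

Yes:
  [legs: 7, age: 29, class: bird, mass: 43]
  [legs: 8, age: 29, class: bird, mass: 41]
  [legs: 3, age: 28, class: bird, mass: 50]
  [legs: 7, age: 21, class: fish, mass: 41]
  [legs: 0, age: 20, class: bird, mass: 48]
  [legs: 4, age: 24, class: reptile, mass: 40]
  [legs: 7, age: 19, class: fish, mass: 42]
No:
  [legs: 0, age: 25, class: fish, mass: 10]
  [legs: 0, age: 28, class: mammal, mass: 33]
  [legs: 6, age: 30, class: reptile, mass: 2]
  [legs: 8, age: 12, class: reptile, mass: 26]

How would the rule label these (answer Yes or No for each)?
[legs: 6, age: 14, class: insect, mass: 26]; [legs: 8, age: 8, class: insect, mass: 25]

No, No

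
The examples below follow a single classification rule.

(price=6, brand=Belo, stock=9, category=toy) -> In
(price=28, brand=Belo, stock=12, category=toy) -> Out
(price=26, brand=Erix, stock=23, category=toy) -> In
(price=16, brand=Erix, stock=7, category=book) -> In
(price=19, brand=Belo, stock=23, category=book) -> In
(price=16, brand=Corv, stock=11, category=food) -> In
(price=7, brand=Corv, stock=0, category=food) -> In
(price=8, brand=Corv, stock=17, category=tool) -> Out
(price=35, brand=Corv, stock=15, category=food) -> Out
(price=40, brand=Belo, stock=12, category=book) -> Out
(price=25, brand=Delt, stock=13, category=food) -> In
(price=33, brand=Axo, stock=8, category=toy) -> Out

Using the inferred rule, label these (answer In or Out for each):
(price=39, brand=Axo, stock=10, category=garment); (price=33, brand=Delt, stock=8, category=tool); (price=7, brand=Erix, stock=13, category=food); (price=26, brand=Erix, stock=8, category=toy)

Out, Out, In, In

All 'In' examples share one property — price ≠ 8 AND price ≤ 26 — and every 'Out' example lacks it.
(price=39, brand=Axo, stock=10, category=garment) → price = 39 → Out.
(price=33, brand=Delt, stock=8, category=tool) → price = 33 → Out.
(price=7, brand=Erix, stock=13, category=food) → price = 7 → In.
(price=26, brand=Erix, stock=8, category=toy) → price = 26 → In.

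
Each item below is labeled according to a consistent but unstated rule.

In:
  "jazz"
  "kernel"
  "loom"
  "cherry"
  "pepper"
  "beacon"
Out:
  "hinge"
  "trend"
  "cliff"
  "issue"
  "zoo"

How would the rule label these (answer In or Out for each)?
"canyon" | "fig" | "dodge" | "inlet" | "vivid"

Comparing the two groups points to one rule — even length.
"canyon" — length 6, hence In.
"fig" — length 3, hence Out.
"dodge" — length 5, hence Out.
"inlet" — length 5, hence Out.
"vivid" — length 5, hence Out.

In, Out, Out, Out, Out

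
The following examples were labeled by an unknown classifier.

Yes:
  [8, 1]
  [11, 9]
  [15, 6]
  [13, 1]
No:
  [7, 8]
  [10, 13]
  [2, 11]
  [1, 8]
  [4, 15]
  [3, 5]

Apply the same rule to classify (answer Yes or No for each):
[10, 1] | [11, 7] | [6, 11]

The rule appears to be: first > second.
[10, 1] — 10 > 1, hence Yes.
[11, 7] — 11 > 7, hence Yes.
[6, 11] — 6 < 11, hence No.

Yes, Yes, No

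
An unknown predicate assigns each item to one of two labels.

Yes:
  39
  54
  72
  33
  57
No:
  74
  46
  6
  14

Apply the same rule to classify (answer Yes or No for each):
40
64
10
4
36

No, No, No, No, Yes

Every 'Yes' example satisfies: odd OR multiple of 9. None of the 'No' examples do.
40 — 40 is even, 40 = 9·4 + 4, hence No. 64 — 64 is even, 64 = 9·7 + 1, hence No. 10 — 10 is even, 10 = 9·1 + 1, hence No. 4 — 4 is even, 4 = 9·0 + 4, hence No. 36 — 36 is even, 36 = 9·4, hence Yes.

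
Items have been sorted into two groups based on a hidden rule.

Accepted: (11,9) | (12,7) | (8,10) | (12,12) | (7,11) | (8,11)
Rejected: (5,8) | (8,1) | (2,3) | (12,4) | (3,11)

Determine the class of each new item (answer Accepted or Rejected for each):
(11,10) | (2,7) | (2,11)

The pattern is that an item is 'Accepted' exactly when: sum ≥ 18.
Accepted: (11,10), since 11+10 = 21.
Rejected: (2,7), since 2+7 = 9.
Rejected: (2,11), since 2+11 = 13.

Accepted, Rejected, Rejected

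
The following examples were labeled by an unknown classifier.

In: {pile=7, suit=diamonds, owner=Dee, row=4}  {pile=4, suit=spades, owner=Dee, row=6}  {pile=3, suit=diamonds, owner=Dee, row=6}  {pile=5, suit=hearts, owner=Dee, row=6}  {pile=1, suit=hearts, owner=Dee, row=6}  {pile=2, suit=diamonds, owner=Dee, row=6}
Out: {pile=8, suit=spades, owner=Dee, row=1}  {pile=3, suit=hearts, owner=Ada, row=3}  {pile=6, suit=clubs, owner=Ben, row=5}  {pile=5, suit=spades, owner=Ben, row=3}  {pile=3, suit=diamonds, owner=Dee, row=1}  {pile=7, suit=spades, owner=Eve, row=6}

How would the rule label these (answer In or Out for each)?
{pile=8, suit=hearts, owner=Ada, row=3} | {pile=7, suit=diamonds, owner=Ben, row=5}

'In' ⟺ owner is Dee AND row ≥ 3.
Out: {pile=8, suit=hearts, owner=Ada, row=3}, since owner is Ada, row = 3.
Out: {pile=7, suit=diamonds, owner=Ben, row=5}, since owner is Ben, row = 5.

Out, Out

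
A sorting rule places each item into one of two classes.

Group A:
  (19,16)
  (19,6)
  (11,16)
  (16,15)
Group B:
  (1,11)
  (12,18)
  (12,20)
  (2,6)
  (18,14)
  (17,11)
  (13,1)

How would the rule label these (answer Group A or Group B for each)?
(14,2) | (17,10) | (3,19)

Group B, Group A, Group B

The distinguishing property — sum is odd — holds for all the 'Group A' cases and none of the 'Group B' cases.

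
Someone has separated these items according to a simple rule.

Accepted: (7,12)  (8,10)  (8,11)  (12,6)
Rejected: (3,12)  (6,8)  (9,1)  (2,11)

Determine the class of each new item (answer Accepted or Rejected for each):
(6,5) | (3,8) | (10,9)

Rejected, Rejected, Accepted

The classifier is using: sum ≥ 18.
(6,5) → 6+5 = 11 → Rejected.
(3,8) → 3+8 = 11 → Rejected.
(10,9) → 10+9 = 19 → Accepted.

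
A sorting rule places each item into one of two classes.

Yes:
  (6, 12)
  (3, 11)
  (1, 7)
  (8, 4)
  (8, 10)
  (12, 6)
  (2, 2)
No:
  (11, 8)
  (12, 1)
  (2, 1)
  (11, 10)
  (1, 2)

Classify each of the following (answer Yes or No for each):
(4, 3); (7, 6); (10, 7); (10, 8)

No, No, No, Yes

Looking at the examples, the only property every 'Yes' case has and every 'No' case lacks is: sum is even.
(4, 3): 4+3 = 7 — lacks this property, so No. (7, 6): 7+6 = 13 — lacks this property, so No. (10, 7): 10+7 = 17 — lacks this property, so No. (10, 8): 10+8 = 18 — checks out, so Yes.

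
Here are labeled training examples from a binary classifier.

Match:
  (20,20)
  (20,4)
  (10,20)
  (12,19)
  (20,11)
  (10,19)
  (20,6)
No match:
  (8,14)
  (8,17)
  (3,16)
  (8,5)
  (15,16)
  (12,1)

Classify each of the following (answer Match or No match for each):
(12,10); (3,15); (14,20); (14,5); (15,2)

No match, No match, Match, No match, No match

The distinguishing property — max ≥ 19 — holds for all the 'Match' cases and none of the 'No match' cases.
No match: (12,10), since max 12.
No match: (3,15), since max 15.
Match: (14,20), since max 20.
No match: (14,5), since max 14.
No match: (15,2), since max 15.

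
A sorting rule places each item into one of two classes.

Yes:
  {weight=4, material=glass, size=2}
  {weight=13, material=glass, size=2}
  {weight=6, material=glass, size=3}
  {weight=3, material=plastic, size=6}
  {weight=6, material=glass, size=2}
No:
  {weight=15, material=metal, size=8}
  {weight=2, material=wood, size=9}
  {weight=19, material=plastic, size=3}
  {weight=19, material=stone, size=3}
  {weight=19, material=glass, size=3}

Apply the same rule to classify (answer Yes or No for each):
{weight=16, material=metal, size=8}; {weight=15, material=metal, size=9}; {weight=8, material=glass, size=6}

No, No, Yes

The rule appears to be: size ≤ 6 AND weight ≤ 13.
{weight=16, material=metal, size=8}: size = 8, weight = 16 — does not pass, so No. {weight=15, material=metal, size=9}: size = 9, weight = 15 — does not pass, so No. {weight=8, material=glass, size=6}: size = 6, weight = 8 — qualifies, so Yes.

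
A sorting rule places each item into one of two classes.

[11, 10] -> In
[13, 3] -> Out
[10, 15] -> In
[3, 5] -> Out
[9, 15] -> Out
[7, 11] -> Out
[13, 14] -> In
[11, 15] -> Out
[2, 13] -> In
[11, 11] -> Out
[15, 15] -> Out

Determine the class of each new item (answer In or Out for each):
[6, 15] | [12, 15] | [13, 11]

The pattern is that an item is 'In' exactly when: sum is odd.
[6, 15]: 6+15 = 21 — checks out, so In. [12, 15]: 12+15 = 27 — checks out, so In. [13, 11]: 13+11 = 24 — does not satisfy this, so Out.

In, In, Out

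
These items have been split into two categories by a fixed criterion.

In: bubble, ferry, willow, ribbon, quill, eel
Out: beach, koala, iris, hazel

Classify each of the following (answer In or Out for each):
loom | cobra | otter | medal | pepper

In, Out, In, Out, In

All 'In' examples share one property — has a double letter — and every 'Out' example lacks it.
loom: 'oo' doubled — has this property, so In. cobra: no doubled letter — does not satisfy this, so Out. otter: 'tt' doubled — has this property, so In. medal: no doubled letter — does not satisfy this, so Out. pepper: 'pp' doubled — has this property, so In.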